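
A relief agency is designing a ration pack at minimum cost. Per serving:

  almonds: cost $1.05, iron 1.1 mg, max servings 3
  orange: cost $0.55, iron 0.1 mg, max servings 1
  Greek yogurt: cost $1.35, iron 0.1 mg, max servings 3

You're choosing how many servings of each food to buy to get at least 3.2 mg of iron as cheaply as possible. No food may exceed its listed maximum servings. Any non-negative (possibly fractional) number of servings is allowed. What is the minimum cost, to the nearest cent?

Cost per mg of iron: almonds $0.9545, orange $5.5000, Greek yogurt $13.5000.
Take 2.909 servings of almonds: +3.2 mg iron for $3.05 (total $3.05, still need 0.0 mg).
Greedy by cheapest-per-mg is optimal for a single linear constraint, so the minimum cost is $3.05.

$3.05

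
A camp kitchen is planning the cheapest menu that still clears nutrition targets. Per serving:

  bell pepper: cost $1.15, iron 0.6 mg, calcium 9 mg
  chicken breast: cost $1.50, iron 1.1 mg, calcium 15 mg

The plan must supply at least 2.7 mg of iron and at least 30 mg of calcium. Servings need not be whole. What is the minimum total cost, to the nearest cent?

$3.68

bell pepper only: max(2.7/0.6, 30/9) = 4.5 servings → $5.17.
chicken breast only: max(2.7/1.1, 30/15) = 2.455 servings → $3.68.
bell pepper + chicken breast: the both-tight solution has a negative serving — not a feasible corner.
Cheapest feasible corner: $3.68.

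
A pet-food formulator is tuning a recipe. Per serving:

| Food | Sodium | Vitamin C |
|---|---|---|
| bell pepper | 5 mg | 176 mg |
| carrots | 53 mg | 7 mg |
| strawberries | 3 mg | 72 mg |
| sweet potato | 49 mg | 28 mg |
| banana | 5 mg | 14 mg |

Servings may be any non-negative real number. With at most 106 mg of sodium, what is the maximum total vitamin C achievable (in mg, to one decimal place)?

3731.2 mg

Vitamin C per mg sodium: bell pepper 35.2, strawberries 24, banana 2.8, sweet potato 0.5714, carrots 0.1321.
With no serving limits, spend the whole sodium allowance on bell pepper: 106 mg / 5 mg × 176 mg = 3731.2 mg.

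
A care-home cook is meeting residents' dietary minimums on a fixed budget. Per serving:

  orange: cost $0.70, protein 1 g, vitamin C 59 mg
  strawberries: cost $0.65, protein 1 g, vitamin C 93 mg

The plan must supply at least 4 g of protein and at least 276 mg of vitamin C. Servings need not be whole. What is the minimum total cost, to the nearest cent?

$2.60

A basic optimal solution has at most two foods positive. Try each food alone and each pair with both targets met exactly.
orange only: max(4/1, 276/59) = 4.678 servings → $3.27.
strawberries only: max(4/1, 276/93) = 4 servings → $2.60.
orange + strawberries with both tight: 2.824 servings and 1.176 servings → $2.74.
So the least-cost plan costs $2.60.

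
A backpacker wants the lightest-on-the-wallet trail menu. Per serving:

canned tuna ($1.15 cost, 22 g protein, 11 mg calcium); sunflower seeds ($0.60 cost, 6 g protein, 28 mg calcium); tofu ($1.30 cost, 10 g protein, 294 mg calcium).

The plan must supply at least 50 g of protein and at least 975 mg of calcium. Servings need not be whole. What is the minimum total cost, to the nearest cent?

$5.17

With two linear requirements the optimum uses one or two foods; enumerate the corners.
canned tuna only: max(50/22, 975/11) = 88.64 servings → $101.93.
sunflower seeds only: max(50/6, 975/28) = 34.82 servings → $20.89.
tofu only: max(50/10, 975/294) = 5 servings → $6.50.
canned tuna + sunflower seeds: the both-tight solution has a negative serving — not a feasible corner.
canned tuna + tofu with both tight: 0.7785 servings and 3.287 servings → $5.17.
sunflower seeds + tofu with both tight: 3.336 servings and 2.999 servings → $5.90.
So the least-cost plan costs $5.17.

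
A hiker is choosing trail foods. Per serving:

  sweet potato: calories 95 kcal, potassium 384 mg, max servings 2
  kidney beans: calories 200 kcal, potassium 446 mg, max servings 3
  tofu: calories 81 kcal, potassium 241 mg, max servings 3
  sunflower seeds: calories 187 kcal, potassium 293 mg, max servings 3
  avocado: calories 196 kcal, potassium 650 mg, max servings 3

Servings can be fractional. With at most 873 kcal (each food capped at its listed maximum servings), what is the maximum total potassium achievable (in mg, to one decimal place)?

3000.7 mg

Potassium per kcal: sweet potato 4.042, avocado 3.316, tofu 2.975, kidney beans 2.23, sunflower seeds 1.567.
Take 2 servings of sweet potato: uses 190 kcal, +768.0 mg potassium (running total 768.0 mg).
Take 3 servings of avocado: uses 588 kcal, +1950.0 mg potassium (running total 2718.0 mg).
Take 1.173 servings of tofu: uses 95 kcal, +282.7 mg potassium (running total 3000.7 mg).
Filling greedily by potassium-per-kcal is optimal for one linear limit, giving 3000.7 mg.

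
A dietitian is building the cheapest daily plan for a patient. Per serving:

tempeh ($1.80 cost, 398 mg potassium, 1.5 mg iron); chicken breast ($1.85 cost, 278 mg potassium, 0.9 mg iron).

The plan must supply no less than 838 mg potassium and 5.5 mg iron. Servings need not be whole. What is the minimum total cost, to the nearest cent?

$6.60

tempeh only: max(838/398, 5.5/1.5) = 3.667 servings → $6.60.
chicken breast only: max(838/278, 5.5/0.9) = 6.111 servings → $11.31.
tempeh + chicken breast with both targets exact would need a negative amount; discard.
The minimum over all feasible corners is $6.60.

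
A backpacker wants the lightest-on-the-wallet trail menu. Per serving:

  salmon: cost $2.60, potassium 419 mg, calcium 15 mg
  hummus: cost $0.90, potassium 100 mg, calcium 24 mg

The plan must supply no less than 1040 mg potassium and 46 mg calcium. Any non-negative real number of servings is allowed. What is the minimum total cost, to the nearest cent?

With two linear requirements the optimum uses one or two foods; enumerate the corners.
salmon only: max(1040/419, 46/15) = 3.067 servings → $7.97.
hummus only: max(1040/100, 46/24) = 10.4 servings → $9.36.
salmon + hummus with both tight: 2.38 servings and 0.4294 servings → $6.57.
The minimum over all feasible corners is $6.57.

$6.57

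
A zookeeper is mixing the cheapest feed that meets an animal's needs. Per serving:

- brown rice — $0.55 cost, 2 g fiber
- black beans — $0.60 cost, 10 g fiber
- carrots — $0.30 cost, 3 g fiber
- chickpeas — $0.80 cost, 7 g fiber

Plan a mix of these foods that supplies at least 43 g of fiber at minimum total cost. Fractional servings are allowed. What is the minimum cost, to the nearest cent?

Cost per g of fiber: black beans $0.0600, carrots $0.1000, chickpeas $0.1143, brown rice $0.2750.
With no serving limits, use only black beans: 43 g / 10 g = 4.3 servings × $0.60 = $2.58.

$2.58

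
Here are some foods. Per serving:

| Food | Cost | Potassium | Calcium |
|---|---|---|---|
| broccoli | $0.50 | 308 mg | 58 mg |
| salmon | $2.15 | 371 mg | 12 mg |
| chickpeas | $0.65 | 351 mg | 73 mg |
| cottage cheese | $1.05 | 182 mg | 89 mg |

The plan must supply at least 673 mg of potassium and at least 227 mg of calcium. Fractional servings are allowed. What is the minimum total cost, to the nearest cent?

A basic optimal solution has at most two foods positive. Try each food alone and each pair with both targets met exactly.
broccoli only: max(673/308, 227/58) = 3.914 servings → $1.96.
salmon only: max(673/371, 227/12) = 18.92 servings → $40.67.
chickpeas only: max(673/351, 227/73) = 3.11 servings → $2.02.
cottage cheese only: max(673/182, 227/89) = 3.698 servings → $3.88.
broccoli + salmon with both targets exact would need a negative amount; discard.
broccoli + chickpeas: the both-tight solution has a negative serving — not a feasible corner.
broccoli + cottage cheese with both tight: 1.102 servings and 1.832 servings → $2.47.
salmon + chickpeas: the both-tight solution has a negative serving — not a feasible corner.
salmon + cottage cheese with both tight: 0.6027 servings and 2.469 servings → $3.89.
chickpeas + cottage cheese with both tight: 1.035 servings and 1.702 servings → $2.46.
So the least-cost plan costs $1.96.

$1.96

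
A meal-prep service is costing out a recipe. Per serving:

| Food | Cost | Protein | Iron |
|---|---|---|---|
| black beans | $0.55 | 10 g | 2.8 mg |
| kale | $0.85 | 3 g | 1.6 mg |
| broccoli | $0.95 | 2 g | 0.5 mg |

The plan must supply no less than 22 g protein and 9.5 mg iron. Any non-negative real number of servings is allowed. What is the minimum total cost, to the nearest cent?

For a min-cost LP with two ≥-constraints, a basic feasible solution has at most two positive variables.
black beans only: max(22/10, 9.5/2.8) = 3.393 servings → $1.87.
kale only: max(22/3, 9.5/1.6) = 7.333 servings → $6.23.
broccoli only: max(22/2, 9.5/0.5) = 19 servings → $18.05.
black beans + kale with both tight: 0.8816 servings and 4.395 servings → $4.22.
black beans + broccoli: intersection lies outside the first quadrant.
kale + broccoli with both tight: 4.706 servings and 3.941 servings → $7.74.
Cheapest feasible corner: $1.87.

$1.87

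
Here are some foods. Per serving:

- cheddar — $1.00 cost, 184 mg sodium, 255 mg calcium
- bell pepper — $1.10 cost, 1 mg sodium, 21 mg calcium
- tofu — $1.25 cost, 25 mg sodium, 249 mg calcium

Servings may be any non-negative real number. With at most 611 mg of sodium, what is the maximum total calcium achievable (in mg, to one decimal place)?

Calcium per mg sodium: bell pepper 21, tofu 9.96, cheddar 1.386.
With no serving limits, spend the whole sodium allowance on bell pepper: 611 mg / 1 mg × 21 mg = 12831.0 mg.

12831.0 mg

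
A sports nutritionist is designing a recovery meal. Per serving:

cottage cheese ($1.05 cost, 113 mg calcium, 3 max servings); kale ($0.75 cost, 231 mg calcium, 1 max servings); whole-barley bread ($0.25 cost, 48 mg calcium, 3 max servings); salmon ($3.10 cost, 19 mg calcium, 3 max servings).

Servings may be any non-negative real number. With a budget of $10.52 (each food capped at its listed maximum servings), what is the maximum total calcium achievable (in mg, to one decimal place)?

750.0 mg

Calcium per dollar: kale 308, whole-barley bread 192, cottage cheese 107.6, salmon 6.129.
Take 1 serving of kale: spends $0.75, +231.0 mg calcium (running total 231.0 mg).
Take 3 servings of whole-barley bread: spends $0.75, +144.0 mg calcium (running total 375.0 mg).
Take 3 servings of cottage cheese: spends $3.15, +339.0 mg calcium (running total 714.0 mg).
Take 1.894 servings of salmon: spends $5.87, +36.0 mg calcium (running total 750.0 mg).
Greedy by best ratio exhausts the cost allowance optimally: 750.0 mg.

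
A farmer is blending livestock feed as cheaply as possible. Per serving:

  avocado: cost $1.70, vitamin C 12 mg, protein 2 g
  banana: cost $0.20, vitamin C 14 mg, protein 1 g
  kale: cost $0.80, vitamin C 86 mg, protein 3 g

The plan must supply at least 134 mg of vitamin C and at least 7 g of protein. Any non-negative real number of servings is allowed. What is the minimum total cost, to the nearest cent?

At the optimum either one food covers both requirements or two foods hit both targets exactly; no other combination can be cheaper.
avocado only: max(134/12, 7/2) = 11.17 servings → $18.98.
banana only: max(134/14, 7/1) = 9.571 servings → $1.91.
kale only: max(134/86, 7/3) = 2.333 servings → $1.87.
avocado + banana with both targets exact would need a negative amount; discard.
avocado + kale with both tight: 1.471 servings and 1.353 servings → $3.58.
banana + kale with both tight: 4.545 servings and 0.8182 servings → $1.56.
Cheapest feasible corner: $1.56.

$1.56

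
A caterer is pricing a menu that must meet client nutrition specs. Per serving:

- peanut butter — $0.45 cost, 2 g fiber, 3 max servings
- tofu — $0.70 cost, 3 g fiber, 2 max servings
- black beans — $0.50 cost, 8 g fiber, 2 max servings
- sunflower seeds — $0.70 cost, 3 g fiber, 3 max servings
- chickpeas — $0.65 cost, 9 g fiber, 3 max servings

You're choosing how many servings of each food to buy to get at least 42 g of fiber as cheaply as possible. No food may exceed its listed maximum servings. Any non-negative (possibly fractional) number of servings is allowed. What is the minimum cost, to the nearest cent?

$2.88

Cost per g of fiber: black beans $0.0625, chickpeas $0.0722, peanut butter $0.2250, tofu $0.2333, sunflower seeds $0.2333.
Take 2 servings of black beans: +16.0 g fiber for $1.00 (total $1.00, still need 26.0 g).
Take 2.889 servings of chickpeas: +26.0 g fiber for $1.88 (total $2.88, still need 0.0 g).
Filling from the cheapest source first is optimal under one linear minimum: $2.88.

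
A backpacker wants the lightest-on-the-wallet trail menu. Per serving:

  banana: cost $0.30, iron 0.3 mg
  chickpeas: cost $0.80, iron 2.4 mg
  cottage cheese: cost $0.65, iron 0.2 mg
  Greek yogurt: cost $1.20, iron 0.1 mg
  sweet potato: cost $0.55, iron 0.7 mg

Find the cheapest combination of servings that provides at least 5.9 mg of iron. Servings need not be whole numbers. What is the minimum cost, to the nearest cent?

$1.97

Cost per mg of iron: chickpeas $0.3333, sweet potato $0.7857, banana $1.0000, cottage cheese $3.2500, Greek yogurt $12.0000.
With no serving limits, use only chickpeas: 5.9 mg / 2.4 mg = 2.458 servings × $0.80 = $1.97.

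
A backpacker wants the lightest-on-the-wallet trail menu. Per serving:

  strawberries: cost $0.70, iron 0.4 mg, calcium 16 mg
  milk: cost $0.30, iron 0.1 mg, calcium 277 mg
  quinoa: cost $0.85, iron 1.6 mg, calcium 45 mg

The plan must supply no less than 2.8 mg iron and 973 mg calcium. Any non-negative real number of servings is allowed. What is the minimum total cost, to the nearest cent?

$2.29

Minimising a linear cost over {iron ≥ 2.8, calcium ≥ 973, servings ≥ 0} — the optimum is at a vertex, using one or two foods.
strawberries only: max(2.8/0.4, 973/16) = 60.81 servings → $42.57.
milk only: max(2.8/0.1, 973/277) = 28 servings → $8.40.
quinoa only: max(2.8/1.6, 973/45) = 21.62 servings → $18.38.
strawberries + milk with both tight: 6.212 servings and 3.154 servings → $5.29.
strawberries + quinoa: intersection lies outside the first quadrant.
milk + quinoa with both tight: 3.261 servings and 1.546 servings → $2.29.
So the least-cost plan costs $2.29.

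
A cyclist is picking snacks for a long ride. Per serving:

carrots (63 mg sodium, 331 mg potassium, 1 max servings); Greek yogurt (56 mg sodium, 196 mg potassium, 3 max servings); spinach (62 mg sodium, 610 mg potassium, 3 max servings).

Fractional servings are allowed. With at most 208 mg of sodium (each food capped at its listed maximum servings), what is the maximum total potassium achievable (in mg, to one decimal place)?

1945.6 mg

Potassium per mg sodium: spinach 9.839, carrots 5.254, Greek yogurt 3.5.
Take 3 servings of spinach: uses 186 mg sodium, +1830.0 mg potassium (running total 1830.0 mg).
Take 0.3492 servings of carrots: uses 22 mg sodium, +115.6 mg potassium (running total 1945.6 mg).
Filling greedily by potassium-per-mg sodium is optimal for one linear limit, giving 1945.6 mg.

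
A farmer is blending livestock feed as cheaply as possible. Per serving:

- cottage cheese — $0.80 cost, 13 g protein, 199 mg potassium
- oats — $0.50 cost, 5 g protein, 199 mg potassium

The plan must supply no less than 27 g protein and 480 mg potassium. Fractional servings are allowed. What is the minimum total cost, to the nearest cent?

$1.77

Check every corner: each single food scaled to meet both minima, and each pair solved so both constraints bind.
cottage cheese only: max(27/13, 480/199) = 2.412 servings → $1.93.
oats only: max(27/5, 480/199) = 5.4 servings → $2.70.
cottage cheese + oats with both tight: 1.867 servings and 0.5446 servings → $1.77.
So the least-cost plan costs $1.77.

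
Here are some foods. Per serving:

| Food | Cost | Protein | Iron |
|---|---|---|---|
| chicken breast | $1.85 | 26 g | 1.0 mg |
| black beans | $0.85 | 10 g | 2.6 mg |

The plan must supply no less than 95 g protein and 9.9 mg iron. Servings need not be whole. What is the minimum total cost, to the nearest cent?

Compare the cost at each extreme point of the feasible region.
chicken breast only: max(95/26, 9.9/1.0) = 9.9 servings → $18.32.
black beans only: max(95/10, 9.9/2.6) = 9.5 servings → $8.07.
chicken breast + black beans with both tight: 2.569 servings and 2.819 servings → $7.15.
Cheapest feasible corner: $7.15.

$7.15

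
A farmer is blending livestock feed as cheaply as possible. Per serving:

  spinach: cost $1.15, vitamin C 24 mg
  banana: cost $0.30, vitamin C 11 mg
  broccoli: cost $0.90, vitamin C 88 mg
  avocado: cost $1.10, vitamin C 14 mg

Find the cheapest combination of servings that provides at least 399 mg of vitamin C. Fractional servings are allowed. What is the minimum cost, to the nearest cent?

Cost per mg of vitamin C: broccoli $0.0102, banana $0.0273, spinach $0.0479, avocado $0.0786.
With no serving limits, use only broccoli: 399 mg / 88 mg = 4.534 servings × $0.90 = $4.08.

$4.08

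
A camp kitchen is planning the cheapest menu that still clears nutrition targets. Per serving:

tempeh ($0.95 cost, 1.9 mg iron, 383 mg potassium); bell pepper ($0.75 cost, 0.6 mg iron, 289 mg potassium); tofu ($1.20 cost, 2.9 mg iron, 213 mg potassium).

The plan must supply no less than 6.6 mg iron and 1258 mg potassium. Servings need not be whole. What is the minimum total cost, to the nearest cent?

The cheapest plan sits at a corner of the feasible region — with two constraints it uses at most two foods.
tempeh only: max(6.6/1.9, 1258/383) = 3.474 servings → $3.30.
bell pepper only: max(6.6/0.6, 1258/289) = 11 servings → $8.25.
tofu only: max(6.6/2.9, 1258/213) = 5.906 servings → $7.09.
tempeh + bell pepper: intersection lies outside the first quadrant.
tempeh + tofu with both tight: 3.176 servings and 0.1949 servings → $3.25.
bell pepper + tofu with both tight: 3.157 servings and 1.623 servings → $4.31.
The minimum over all feasible corners is $3.25.

$3.25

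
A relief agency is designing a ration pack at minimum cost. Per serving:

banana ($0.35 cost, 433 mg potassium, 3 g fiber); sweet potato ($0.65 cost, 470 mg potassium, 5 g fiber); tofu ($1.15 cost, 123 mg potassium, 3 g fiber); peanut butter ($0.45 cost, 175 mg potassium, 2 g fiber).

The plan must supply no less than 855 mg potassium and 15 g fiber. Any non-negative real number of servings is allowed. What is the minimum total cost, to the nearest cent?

banana only: max(855/433, 15/3) = 5 servings → $1.75.
sweet potato only: max(855/470, 15/5) = 3 servings → $1.95.
tofu only: max(855/123, 15/3) = 6.951 servings → $7.99.
peanut butter only: max(855/175, 15/2) = 7.5 servings → $3.38.
banana + sweet potato: the both-tight solution has a negative serving — not a feasible corner.
banana + tofu with both tight: 0.7742 servings and 4.226 servings → $5.13.
banana + peanut butter with both targets exact would need a negative amount; discard.
sweet potato + tofu with both tight: 0.9057 servings and 3.491 servings → $4.60.
sweet potato + peanut butter: the both-tight solution has a negative serving — not a feasible corner.
tofu + peanut butter with both tight: 3.28 servings and 2.581 servings → $4.93.
Cheapest feasible corner: $1.75.

$1.75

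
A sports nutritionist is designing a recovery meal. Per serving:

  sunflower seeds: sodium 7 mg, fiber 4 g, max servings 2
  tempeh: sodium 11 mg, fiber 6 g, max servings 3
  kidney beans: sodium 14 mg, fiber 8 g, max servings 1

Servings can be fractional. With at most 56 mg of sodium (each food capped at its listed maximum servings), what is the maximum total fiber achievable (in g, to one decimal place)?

31.3 g

Fiber per mg sodium: sunflower seeds 0.5714, kidney beans 0.5714, tempeh 0.5455.
Take 2 servings of sunflower seeds: uses 14 mg sodium, +8.0 g fiber (running total 8.0 g).
Take 1 serving of kidney beans: uses 14 mg sodium, +8.0 g fiber (running total 16.0 g).
Take 2.545 servings of tempeh: uses 28 mg sodium, +15.3 g fiber (running total 31.3 g).
Greedy by best ratio exhausts the sodium allowance optimally: 31.3 g.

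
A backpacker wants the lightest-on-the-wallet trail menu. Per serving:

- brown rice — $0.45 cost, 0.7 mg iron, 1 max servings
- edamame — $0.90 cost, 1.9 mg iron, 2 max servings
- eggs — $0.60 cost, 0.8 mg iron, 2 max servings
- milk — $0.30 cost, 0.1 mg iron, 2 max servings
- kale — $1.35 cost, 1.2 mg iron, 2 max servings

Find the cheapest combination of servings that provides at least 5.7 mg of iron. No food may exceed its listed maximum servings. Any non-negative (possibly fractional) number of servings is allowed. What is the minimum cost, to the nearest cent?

$3.15

Cost per mg of iron: edamame $0.4737, brown rice $0.6429, eggs $0.7500, kale $1.1250, milk $3.0000.
Take 2 servings of edamame: +3.8 mg iron for $1.80 (total $1.80, still need 1.9 mg).
Take 1 serving of brown rice: +0.7 mg iron for $0.45 (total $2.25, still need 1.2 mg).
Take 1.5 servings of eggs: +1.2 mg iron for $0.90 (total $3.15, still need 0.0 mg).
Greedy by cheapest-per-mg is optimal for a single linear constraint, so the minimum cost is $3.15.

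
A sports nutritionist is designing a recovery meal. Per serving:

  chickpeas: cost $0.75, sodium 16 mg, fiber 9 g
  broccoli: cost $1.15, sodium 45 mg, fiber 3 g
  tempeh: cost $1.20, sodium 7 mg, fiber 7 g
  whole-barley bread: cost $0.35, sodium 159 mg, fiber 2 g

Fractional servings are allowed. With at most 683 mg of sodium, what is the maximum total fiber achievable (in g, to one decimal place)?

683.0 g

Fiber per mg sodium: tempeh 1, chickpeas 0.5625, broccoli 0.06667, whole-barley bread 0.01258.
With no serving limits, spend the whole sodium allowance on tempeh: 683 mg / 7 mg × 7 g = 683.0 g.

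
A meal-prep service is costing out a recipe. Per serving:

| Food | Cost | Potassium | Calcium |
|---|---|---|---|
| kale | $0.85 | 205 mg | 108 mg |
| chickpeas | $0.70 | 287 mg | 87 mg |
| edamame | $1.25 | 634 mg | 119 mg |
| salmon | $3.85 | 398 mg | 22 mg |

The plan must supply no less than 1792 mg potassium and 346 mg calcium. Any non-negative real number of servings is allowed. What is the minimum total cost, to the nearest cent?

$3.57

For a min-cost LP with two ≥-constraints, a basic feasible solution has at most two positive variables.
kale only: max(1792/205, 346/108) = 8.741 servings → $7.43.
chickpeas only: max(1792/287, 346/87) = 6.244 servings → $4.37.
edamame only: max(1792/634, 346/119) = 2.908 servings → $3.63.
salmon only: max(1792/398, 346/22) = 15.73 servings → $60.55.
kale + chickpeas: the both-tight solution has a negative serving — not a feasible corner.
kale + edamame with both tight: 0.1388 servings and 2.782 servings → $3.59.
kale + salmon with both tight: 2.555 servings and 3.187 servings → $14.44.
chickpeas + edamame with both tight: 0.2912 servings and 2.695 servings → $3.57.
chickpeas + salmon with both tight: 3.471 servings and 1.999 servings → $10.13.
edamame + salmon with both targets exact would need a negative amount; discard.
So the least-cost plan costs $3.57.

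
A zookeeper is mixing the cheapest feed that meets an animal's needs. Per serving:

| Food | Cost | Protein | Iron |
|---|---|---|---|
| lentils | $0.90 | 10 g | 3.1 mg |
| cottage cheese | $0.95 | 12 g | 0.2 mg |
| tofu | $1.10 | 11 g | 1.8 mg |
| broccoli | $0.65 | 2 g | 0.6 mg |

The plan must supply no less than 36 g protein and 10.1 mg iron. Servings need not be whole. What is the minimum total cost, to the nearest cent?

This is a tiny linear program; its minimum lies at a vertex of the feasible set. List the vertices and price them.
lentils only: max(36/10, 10.1/3.1) = 3.6 servings → $3.24.
cottage cheese only: max(36/12, 10.1/0.2) = 50.5 servings → $47.98.
tofu only: max(36/11, 10.1/1.8) = 5.611 servings → $6.17.
broccoli only: max(36/2, 10.1/0.6) = 18 servings → $11.70.
lentils + cottage cheese with both tight: 3.239 servings and 0.3011 servings → $3.20.
lentils + tofu with both tight: 2.876 servings and 0.6584 servings → $3.31.
lentils + broccoli: intersection lies outside the first quadrant.
cottage cheese + tofu with both targets exact would need a negative amount; discard.
cottage cheese + broccoli with both tight: 0.2059 servings and 16.76 servings → $11.09.
tofu + broccoli with both tight: 0.4667 servings and 15.43 servings → $10.54.
The minimum over all feasible corners is $3.20.

$3.20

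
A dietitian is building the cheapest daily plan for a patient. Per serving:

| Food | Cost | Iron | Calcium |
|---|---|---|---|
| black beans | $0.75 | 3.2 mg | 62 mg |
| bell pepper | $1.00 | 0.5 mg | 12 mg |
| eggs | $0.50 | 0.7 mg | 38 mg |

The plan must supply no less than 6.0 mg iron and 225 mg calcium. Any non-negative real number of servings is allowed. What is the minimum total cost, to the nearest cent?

$2.72

This is a tiny linear program; its minimum lies at a vertex of the feasible set. List the vertices and price them.
black beans only: max(6.0/3.2, 225/62) = 3.629 servings → $2.72.
bell pepper only: max(6.0/0.5, 225/12) = 18.75 servings → $18.75.
eggs only: max(6.0/0.7, 225/38) = 8.571 servings → $4.29.
black beans + bell pepper: intersection lies outside the first quadrant.
black beans + eggs with both tight: 0.9015 servings and 4.45 servings → $2.90.
bell pepper + eggs with both tight: 6.651 servings and 3.821 servings → $8.56.
The minimum over all feasible corners is $2.72.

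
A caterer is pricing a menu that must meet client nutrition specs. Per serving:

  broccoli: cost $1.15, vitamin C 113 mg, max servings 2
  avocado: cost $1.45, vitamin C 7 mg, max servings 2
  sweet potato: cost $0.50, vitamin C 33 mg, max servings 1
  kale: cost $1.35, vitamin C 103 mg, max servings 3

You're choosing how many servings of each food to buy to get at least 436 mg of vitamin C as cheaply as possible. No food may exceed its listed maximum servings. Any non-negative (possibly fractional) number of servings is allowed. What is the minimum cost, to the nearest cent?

$5.05

Cost per mg of vitamin C: broccoli $0.0102, kale $0.0131, sweet potato $0.0152, avocado $0.2071.
Take 2 servings of broccoli: +226.0 mg vitamin C for $2.30 (total $2.30, still need 210.0 mg).
Take 2.039 servings of kale: +210.0 mg vitamin C for $2.75 (total $5.05, still need 0.0 mg).
Greedy by cheapest-per-mg is optimal for a single linear constraint, so the minimum cost is $5.05.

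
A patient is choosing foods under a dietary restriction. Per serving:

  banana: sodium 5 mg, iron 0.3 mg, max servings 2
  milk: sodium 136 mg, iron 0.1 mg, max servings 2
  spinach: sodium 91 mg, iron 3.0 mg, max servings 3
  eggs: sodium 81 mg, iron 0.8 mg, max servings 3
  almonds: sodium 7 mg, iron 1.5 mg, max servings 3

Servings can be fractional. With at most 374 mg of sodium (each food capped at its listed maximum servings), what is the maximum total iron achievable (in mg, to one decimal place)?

Iron per mg sodium: almonds 0.2143, banana 0.06, spinach 0.03297, eggs 0.009877, milk 0.0007353.
Take 3 servings of almonds: uses 21 mg sodium, +4.5 mg iron (running total 4.5 mg).
Take 2 servings of banana: uses 10 mg sodium, +0.6 mg iron (running total 5.1 mg).
Take 3 servings of spinach: uses 273 mg sodium, +9.0 mg iron (running total 14.1 mg).
Take 0.8642 servings of eggs: uses 70 mg sodium, +0.7 mg iron (running total 14.8 mg).
Greedy by best ratio exhausts the sodium allowance optimally: 14.8 mg.

14.8 mg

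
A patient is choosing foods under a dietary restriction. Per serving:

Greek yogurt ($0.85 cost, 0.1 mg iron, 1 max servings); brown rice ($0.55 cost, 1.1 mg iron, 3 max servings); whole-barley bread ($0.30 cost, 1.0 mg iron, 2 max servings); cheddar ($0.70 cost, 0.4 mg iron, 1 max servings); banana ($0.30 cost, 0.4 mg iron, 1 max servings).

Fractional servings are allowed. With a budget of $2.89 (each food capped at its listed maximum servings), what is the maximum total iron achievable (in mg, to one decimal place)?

Iron per dollar: whole-barley bread 3.333, brown rice 2, banana 1.333, cheddar 0.5714, Greek yogurt 0.1176.
Take 2 servings of whole-barley bread: spends $0.60, +2.0 mg iron (running total 2.0 mg).
Take 3 servings of brown rice: spends $1.65, +3.3 mg iron (running total 5.3 mg).
Take 1 serving of banana: spends $0.30, +0.4 mg iron (running total 5.7 mg).
Take 0.4857 servings of cheddar: spends $0.34, +0.2 mg iron (running total 5.9 mg).
Greedy by best ratio exhausts the cost allowance optimally: 5.9 mg.

5.9 mg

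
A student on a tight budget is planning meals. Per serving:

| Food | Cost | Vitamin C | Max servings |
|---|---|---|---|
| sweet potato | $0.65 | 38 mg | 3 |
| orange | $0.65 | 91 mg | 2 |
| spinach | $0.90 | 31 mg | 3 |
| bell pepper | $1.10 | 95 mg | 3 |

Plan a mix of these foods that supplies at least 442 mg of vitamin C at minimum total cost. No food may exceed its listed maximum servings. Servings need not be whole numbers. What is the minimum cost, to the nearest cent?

Cost per mg of vitamin C: orange $0.0071, bell pepper $0.0116, sweet potato $0.0171, spinach $0.0290.
Take 2 servings of orange: +182.0 mg vitamin C for $1.30 (total $1.30, still need 260.0 mg).
Take 2.737 servings of bell pepper: +260.0 mg vitamin C for $3.01 (total $4.31, still need 0.0 mg).
Filling from the cheapest source first is optimal under one linear minimum: $4.31.

$4.31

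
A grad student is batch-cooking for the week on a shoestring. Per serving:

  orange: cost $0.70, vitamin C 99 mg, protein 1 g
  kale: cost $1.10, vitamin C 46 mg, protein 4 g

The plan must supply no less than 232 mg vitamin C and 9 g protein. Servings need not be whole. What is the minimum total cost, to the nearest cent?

$3.10

This is a tiny linear program; its minimum lies at a vertex of the feasible set. List the vertices and price them.
orange only: max(232/99, 9/1) = 9 servings → $6.30.
kale only: max(232/46, 9/4) = 5.043 servings → $5.55.
orange + kale with both tight: 1.469 servings and 1.883 servings → $3.10.
So the least-cost plan costs $3.10.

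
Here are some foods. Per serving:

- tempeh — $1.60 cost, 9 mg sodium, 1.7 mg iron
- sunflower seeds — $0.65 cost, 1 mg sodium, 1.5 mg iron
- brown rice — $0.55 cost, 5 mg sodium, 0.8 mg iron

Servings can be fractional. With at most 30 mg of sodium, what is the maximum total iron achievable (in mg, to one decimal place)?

Iron per mg sodium: sunflower seeds 1.5, tempeh 0.1889, brown rice 0.16.
With no serving limits, spend the whole sodium allowance on sunflower seeds: 30 mg / 1 mg × 1.5 mg = 45.0 mg.

45.0 mg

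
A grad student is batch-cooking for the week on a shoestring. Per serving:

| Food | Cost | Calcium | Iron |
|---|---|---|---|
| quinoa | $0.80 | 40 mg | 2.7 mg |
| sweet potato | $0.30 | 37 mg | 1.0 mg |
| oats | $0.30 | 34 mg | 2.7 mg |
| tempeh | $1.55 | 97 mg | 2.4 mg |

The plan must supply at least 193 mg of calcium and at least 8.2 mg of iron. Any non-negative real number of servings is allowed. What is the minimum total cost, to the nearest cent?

This is a tiny linear program; its minimum lies at a vertex of the feasible set. List the vertices and price them.
quinoa only: max(193/40, 8.2/2.7) = 4.825 servings → $3.86.
sweet potato only: max(193/37, 8.2/1.0) = 8.2 servings → $2.46.
oats only: max(193/34, 8.2/2.7) = 5.676 servings → $1.70.
tempeh only: max(193/97, 8.2/2.4) = 3.417 servings → $5.30.
quinoa + sweet potato with both tight: 1.843 servings and 3.224 servings → $2.44.
quinoa + oats: intersection lies outside the first quadrant.
quinoa + tempeh with both tight: 2.002 servings and 1.164 servings → $3.41.
sweet potato + oats with both tight: 3.677 servings and 1.675 servings → $1.61.
sweet potato + tempeh: the both-tight solution has a negative serving — not a feasible corner.
oats + tempeh with both tight: 1.842 servings and 1.344 servings → $2.64.
Cheapest feasible corner: $1.61.

$1.61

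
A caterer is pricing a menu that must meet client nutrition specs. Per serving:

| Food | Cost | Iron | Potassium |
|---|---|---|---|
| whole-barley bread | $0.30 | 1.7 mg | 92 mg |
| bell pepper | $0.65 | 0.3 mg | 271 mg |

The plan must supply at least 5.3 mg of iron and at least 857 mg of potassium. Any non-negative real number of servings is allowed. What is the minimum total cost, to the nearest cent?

$2.27

At the optimum either one food covers both requirements or two foods hit both targets exactly; no other combination can be cheaper.
whole-barley bread only: max(5.3/1.7, 857/92) = 9.315 servings → $2.79.
bell pepper only: max(5.3/0.3, 857/271) = 17.67 servings → $11.48.
whole-barley bread + bell pepper with both tight: 2.723 servings and 2.238 servings → $2.27.
Cheapest feasible corner: $2.27.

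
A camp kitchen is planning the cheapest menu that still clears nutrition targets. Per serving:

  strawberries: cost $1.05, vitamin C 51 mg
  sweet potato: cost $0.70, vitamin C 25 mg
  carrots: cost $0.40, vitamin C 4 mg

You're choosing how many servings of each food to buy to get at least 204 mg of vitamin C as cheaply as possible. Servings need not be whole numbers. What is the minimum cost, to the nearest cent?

Cost per mg of vitamin C: strawberries $0.0206, sweet potato $0.0280, carrots $0.1000.
With no serving limits, use only strawberries: 204 mg / 51 mg = 4 servings × $1.05 = $4.20.

$4.20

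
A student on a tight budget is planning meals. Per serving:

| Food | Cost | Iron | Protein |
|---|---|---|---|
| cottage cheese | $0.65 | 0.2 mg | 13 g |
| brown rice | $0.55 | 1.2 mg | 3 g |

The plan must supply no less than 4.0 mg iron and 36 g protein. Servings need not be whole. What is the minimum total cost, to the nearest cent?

This is a tiny linear program; its minimum lies at a vertex of the feasible set. List the vertices and price them.
cottage cheese only: max(4.0/0.2, 36/13) = 20 servings → $13.00.
brown rice only: max(4.0/1.2, 36/3) = 12 servings → $6.60.
cottage cheese + brown rice with both tight: 2.08 servings and 2.987 servings → $2.99.
Cheapest feasible corner: $2.99.

$2.99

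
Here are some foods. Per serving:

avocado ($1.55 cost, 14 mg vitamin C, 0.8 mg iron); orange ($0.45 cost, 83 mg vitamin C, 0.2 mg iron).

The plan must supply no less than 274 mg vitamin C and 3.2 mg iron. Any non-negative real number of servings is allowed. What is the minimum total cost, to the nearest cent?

$6.37

For a min-cost LP with two ≥-constraints, a basic feasible solution has at most two positive variables.
avocado only: max(274/14, 3.2/0.8) = 19.57 servings → $30.34.
orange only: max(274/83, 3.2/0.2) = 16 servings → $7.20.
avocado + orange with both tight: 3.314 servings and 2.742 servings → $6.37.
Cheapest feasible corner: $6.37.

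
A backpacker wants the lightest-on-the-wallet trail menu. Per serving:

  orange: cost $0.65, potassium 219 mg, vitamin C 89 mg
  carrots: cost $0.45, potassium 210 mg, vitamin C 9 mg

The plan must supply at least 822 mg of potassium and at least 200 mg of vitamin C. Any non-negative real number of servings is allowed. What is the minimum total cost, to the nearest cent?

$2.14

An LP optimum is at a vertex; with two nutrient constraints at most two foods are used. Check each candidate.
orange only: max(822/219, 200/89) = 3.753 servings → $2.44.
carrots only: max(822/210, 200/9) = 22.22 servings → $10.00.
orange + carrots with both tight: 2.07 servings and 1.756 servings → $2.14.
Cheapest feasible corner: $2.14.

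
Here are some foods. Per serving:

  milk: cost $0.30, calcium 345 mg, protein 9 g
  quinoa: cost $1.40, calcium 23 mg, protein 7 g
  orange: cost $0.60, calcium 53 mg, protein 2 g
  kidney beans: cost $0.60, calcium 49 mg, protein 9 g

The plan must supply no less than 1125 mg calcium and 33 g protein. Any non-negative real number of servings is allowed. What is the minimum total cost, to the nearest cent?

Minimising a linear cost over {calcium ≥ 1125, protein ≥ 33, servings ≥ 0} — the optimum is at a vertex, using one or two foods.
milk only: max(1125/345, 33/9) = 3.667 servings → $1.10.
quinoa only: max(1125/23, 33/7) = 48.91 servings → $68.48.
orange only: max(1125/53, 33/2) = 21.23 servings → $12.74.
kidney beans only: max(1125/49, 33/9) = 22.96 servings → $13.78.
milk + quinoa with both tight: 3.223 servings and 0.5707 servings → $1.77.
milk + orange with both tight: 2.352 servings and 5.915 servings → $4.25.
milk + kidney beans with both tight: 3.194 servings and 0.473 servings → $1.24.
quinoa + orange: the both-tight solution has a negative serving — not a feasible corner.
quinoa + kidney beans with both targets exact would need a negative amount; discard.
orange + kidney beans: the both-tight solution has a negative serving — not a feasible corner.
Cheapest feasible corner: $1.10.

$1.10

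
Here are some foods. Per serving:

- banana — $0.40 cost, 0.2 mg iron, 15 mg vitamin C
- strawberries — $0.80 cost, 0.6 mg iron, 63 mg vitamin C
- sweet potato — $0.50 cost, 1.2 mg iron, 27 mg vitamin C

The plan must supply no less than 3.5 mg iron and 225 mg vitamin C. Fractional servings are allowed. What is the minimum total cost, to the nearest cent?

$3.08

For a min-cost LP with two ≥-constraints, a basic feasible solution has at most two positive variables.
banana only: max(3.5/0.2, 225/15) = 17.5 servings → $7.00.
strawberries only: max(3.5/0.6, 225/63) = 5.833 servings → $4.67.
sweet potato only: max(3.5/1.2, 225/27) = 8.333 servings → $4.17.
banana + strawberries: the both-tight solution has a negative serving — not a feasible corner.
banana + sweet potato with both tight: 13.93 servings and 0.5952 servings → $5.87.
strawberries + sweet potato with both tight: 2.955 servings and 1.439 servings → $3.08.
So the least-cost plan costs $3.08.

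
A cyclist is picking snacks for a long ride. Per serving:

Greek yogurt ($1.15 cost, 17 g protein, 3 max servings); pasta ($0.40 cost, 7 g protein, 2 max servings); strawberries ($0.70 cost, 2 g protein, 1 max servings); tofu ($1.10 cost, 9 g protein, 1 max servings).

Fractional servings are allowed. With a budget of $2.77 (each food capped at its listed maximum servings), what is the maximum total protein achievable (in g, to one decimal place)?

43.1 g

Protein per dollar: pasta 17.5, Greek yogurt 14.78, tofu 8.182, strawberries 2.857.
Take 2 servings of pasta: spends $0.80, +14.0 g protein (running total 14.0 g).
Take 1.713 servings of Greek yogurt: spends $1.97, +29.1 g protein (running total 43.1 g).
Greedy by best ratio exhausts the cost allowance optimally: 43.1 g.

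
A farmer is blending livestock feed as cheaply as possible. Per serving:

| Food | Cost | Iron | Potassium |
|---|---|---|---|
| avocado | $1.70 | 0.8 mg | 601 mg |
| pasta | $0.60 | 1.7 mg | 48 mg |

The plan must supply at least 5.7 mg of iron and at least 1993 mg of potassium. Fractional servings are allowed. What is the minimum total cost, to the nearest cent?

$6.50

Compare the cost at each extreme point of the feasible region.
avocado only: max(5.7/0.8, 1993/601) = 7.125 servings → $12.11.
pasta only: max(5.7/1.7, 1993/48) = 41.52 servings → $24.91.
avocado + pasta with both tight: 3.167 servings and 1.862 servings → $6.50.
The minimum over all feasible corners is $6.50.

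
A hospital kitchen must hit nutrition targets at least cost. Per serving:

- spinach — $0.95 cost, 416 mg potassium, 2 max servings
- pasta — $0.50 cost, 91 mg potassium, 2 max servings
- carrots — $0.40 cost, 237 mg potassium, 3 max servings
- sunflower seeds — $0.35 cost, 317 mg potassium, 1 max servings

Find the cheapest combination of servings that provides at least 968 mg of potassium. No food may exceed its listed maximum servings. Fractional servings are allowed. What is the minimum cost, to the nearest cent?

$1.45

Cost per mg of potassium: sunflower seeds $0.0011, carrots $0.0017, spinach $0.0023, pasta $0.0055.
Take 1 serving of sunflower seeds: +317.0 mg potassium for $0.35 (total $0.35, still need 651.0 mg).
Take 2.747 servings of carrots: +651.0 mg potassium for $1.10 (total $1.45, still need 0.0 mg).
Greedy by cheapest-per-mg is optimal for a single linear constraint, so the minimum cost is $1.45.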